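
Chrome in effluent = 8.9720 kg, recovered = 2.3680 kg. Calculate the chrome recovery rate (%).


Formula: Recovery = recovered / input * 100
Substituting: Recovery = 2.3680 / 8.9720 * 100
Result: 26.3932 %


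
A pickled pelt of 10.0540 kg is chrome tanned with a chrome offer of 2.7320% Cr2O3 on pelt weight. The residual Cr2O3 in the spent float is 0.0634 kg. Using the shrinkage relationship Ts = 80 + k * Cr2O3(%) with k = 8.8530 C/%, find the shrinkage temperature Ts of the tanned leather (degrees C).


Offered = pelt * offer_pct / 100 = 10.0540 * 2.7320 / 100 = 0.2747 kg
Uptake = offered - residual = 0.2747 - 0.0634 = 0.2113 kg
Cr2O3% on pelt = uptake / pelt * 100 = 0.2113 / 10.0540 * 100 = 2.1014 %
Ts = 80 + k * Cr2O3% = 80 + 8.8530 * 2.1014 = 98.6037 C


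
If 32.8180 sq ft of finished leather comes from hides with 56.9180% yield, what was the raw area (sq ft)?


Formula: raw = finished * 100 / yield
Substituting: raw = 32.8180 * 100 / 56.9180
Result: 57.6584 sq ft


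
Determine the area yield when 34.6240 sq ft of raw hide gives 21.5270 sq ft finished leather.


Formula: Yield = finished / raw * 100
Substituting: Yield = 21.5270 / 34.6240 * 100
Result: 62.1736 %


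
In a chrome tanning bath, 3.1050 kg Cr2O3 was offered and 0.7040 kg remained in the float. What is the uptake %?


Formula: Uptake = (offered - residual) / offered * 100
Substituting: Uptake = (3.1050 - 0.7040) / 3.1050 * 100
Result: 77.3269 %


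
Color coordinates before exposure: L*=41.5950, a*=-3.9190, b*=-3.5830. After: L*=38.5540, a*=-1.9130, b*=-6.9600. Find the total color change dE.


dL = -3.0410, da = 2.0060, db = -3.3770
dE = sqrt((-3.0410)^2 + 2.0060^2 + (-3.3770)^2) = 4.9675


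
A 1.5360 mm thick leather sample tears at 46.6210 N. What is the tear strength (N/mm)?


Formula: Tear strength = force / thickness
Substituting: Tear strength = 46.6210 / 1.5360
Result: 30.3522 N/mm


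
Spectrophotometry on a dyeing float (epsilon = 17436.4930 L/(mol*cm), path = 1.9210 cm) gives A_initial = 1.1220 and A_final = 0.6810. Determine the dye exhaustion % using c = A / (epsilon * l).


c_initial = A_i / (epsilon * l) = 1.1220 / (17436.4930 * 1.9210) = 3.3497e-05 mol/L
c_final = A_f / (epsilon * l) = 0.6810 / (17436.4930 * 1.9210) = 2.0331e-05 mol/L
Exhaustion = (c_initial - c_final) / c_initial * 100 = (3.3497e-05 - 2.0331e-05) / 3.3497e-05 * 100 = 39.3048 %


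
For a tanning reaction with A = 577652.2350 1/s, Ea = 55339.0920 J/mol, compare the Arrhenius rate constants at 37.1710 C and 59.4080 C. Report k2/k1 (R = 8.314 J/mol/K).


T1 = 37.1710 + 273.15 = 310.3210 K; T2 = 59.4080 + 273.15 = 332.5580 K
k1 = A * exp(-Ea/(R*T1)) = 577652.2350 * exp(-55339.0920/(8.314*310.3210)) = 2.7951e-04 1/s
k2 = A * exp(-Ea/(R*T2)) = 577652.2350 * exp(-55339.0920/(8.314*332.5580)) = 0.00117296 1/s
k2/k1 = 0.00117296 / 2.7951e-04 = 4.1964


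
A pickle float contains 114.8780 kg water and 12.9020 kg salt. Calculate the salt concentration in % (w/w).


Formula: Conc = salt / (water + salt) * 100
Substituting: Conc = 12.9020 / (114.8780 + 12.9020) * 100
Result: 10.0970 %


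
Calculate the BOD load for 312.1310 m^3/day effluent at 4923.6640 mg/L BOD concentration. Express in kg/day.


Formula: BOD_load = volume * conc / 1000
Substituting: BOD_load = 312.1310 * 4923.6640 / 1000
Result: 1536.8282 kg/day


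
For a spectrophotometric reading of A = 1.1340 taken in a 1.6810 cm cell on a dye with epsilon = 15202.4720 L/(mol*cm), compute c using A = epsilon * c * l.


Formula: c = A / (epsilon * l)
Substituting: c = 1.1340 / (15202.4720 * 1.6810)
Result: 4.4374e-05 mol/L


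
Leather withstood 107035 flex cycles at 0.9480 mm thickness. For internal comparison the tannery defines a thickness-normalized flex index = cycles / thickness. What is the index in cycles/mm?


Formula: Index = cycles / thickness
Substituting: Index = 107035 / 0.9480
Result: 112906.1181 cycles/mm


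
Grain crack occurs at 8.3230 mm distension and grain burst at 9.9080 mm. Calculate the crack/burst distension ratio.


Formula: Ratio = crack / burst
Substituting: Ratio = 8.3230 / 9.9080
Result: 0.8400


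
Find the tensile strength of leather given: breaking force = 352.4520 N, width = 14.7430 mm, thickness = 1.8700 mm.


Formula: TS = force / (width * thickness)
Substituting: TS = 352.4520 / (14.7430 * 1.8700)
Result: 12.7842 N/mm^2


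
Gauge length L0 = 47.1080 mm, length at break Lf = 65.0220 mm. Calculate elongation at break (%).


Formula: Elongation = (Lf - L0) / L0 * 100
Substituting: Elongation = (65.0220 - 47.1080) / 47.1080 * 100
Result: 38.0275 %


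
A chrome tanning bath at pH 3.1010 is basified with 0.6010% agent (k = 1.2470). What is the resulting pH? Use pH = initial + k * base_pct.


Formula: pH_final = pH_initial + k * base_pct
Substituting: pH_final = 3.1010 + 1.2470 * 0.6010
Result: 3.8504


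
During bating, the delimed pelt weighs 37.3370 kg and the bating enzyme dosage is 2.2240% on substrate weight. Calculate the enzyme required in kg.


Formula: Enzyme = substrate * pct / 100
Substituting: Enzyme = 37.3370 * 2.2240 / 100
Result: 0.8304 kg


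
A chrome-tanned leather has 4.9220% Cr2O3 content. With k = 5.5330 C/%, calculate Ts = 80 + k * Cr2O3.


Formula: Ts = 80 + k * Cr2O3
Substituting: Ts = 80 + 5.5330 * 4.9220
Result: 107.2334 C


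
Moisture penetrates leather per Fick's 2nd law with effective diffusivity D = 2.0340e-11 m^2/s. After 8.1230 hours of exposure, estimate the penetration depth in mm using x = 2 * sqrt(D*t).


t = 8.1230 hr * 3600 = 29242.8000 s
D * t = 2.0340e-11 * 29242.8000 = 5.9480e-07
x = 2 * sqrt(D*t) = 2 * sqrt(5.9480e-07) = 0.00154246 m = 1.5425 mm


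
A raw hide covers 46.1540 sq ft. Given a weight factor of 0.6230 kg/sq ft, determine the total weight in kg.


Formula: Weight = area * weight_per_sqft
Substituting: Weight = 46.1540 * 0.6230
Result: 28.7539 kg


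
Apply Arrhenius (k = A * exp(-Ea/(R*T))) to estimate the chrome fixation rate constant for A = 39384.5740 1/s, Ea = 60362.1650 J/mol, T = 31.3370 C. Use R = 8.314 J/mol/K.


T_K = T_C + 273.15 = 31.3370 + 273.15 = 304.4870 K
exponent = -Ea / (R * T_K) = -60362.1650 / (8.314 * 304.4870) = -23.8444
k = A * exp(exponent) = 39384.5740 * exp(-23.8444) = 1.7372e-06 1/s


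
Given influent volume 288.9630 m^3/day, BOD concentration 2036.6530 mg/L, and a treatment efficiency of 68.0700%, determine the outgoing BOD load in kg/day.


Load_in = volume * conc / 1000 = 288.9630 * 2036.6530 / 1000 = 588.5174 kg/day
Removed = Load_in * eff / 100 = 588.5174 * 68.0700 / 100 = 400.6038 kg/day
Load_out = Load_in - Removed = 588.5174 - 400.6038 = 187.9136 kg/day


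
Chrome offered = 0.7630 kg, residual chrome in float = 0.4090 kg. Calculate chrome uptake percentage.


Formula: Uptake = (offered - residual) / offered * 100
Substituting: Uptake = (0.7630 - 0.4090) / 0.7630 * 100
Result: 46.3958 %


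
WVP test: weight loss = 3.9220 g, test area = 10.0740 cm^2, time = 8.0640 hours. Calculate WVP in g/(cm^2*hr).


Formula: WVP = loss / (area * time)
Substituting: WVP = 3.9220 / (10.0740 * 8.0640)
Result: 0.0482787 g/(cm^2*hr)


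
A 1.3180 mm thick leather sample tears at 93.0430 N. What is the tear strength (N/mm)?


Formula: Tear strength = force / thickness
Substituting: Tear strength = 93.0430 / 1.3180
Result: 70.5941 N/mm


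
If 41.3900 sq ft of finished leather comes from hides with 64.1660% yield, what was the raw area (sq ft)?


Formula: raw = finished * 100 / yield
Substituting: raw = 41.3900 * 100 / 64.1660
Result: 64.5046 sq ft


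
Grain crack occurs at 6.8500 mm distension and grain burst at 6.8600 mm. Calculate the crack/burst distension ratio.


Formula: Ratio = crack / burst
Substituting: Ratio = 6.8500 / 6.8600
Result: 0.9985


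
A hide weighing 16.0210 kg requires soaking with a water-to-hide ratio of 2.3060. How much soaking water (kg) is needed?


Formula: Water = hide_weight * ratio
Substituting: Water = 16.0210 * 2.3060
Result: 36.9444 kg


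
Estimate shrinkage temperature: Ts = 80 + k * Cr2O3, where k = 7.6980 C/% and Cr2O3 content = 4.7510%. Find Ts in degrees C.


Formula: Ts = 80 + k * Cr2O3
Substituting: Ts = 80 + 7.6980 * 4.7510
Result: 116.5732 C


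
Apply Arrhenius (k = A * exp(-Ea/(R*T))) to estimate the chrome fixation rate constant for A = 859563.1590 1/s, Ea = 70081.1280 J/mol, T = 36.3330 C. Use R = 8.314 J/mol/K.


T_K = T_C + 273.15 = 36.3330 + 273.15 = 309.4830 K
exponent = -Ea / (R * T_K) = -70081.1280 / (8.314 * 309.4830) = -27.2367
k = A * exp(exponent) = 859563.1590 * exp(-27.2367) = 1.2751e-06 1/s


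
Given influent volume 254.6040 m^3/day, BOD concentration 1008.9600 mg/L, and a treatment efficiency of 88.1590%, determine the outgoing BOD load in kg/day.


Load_in = volume * conc / 1000 = 254.6040 * 1008.9600 / 1000 = 256.8853 kg/day
Removed = Load_in * eff / 100 = 256.8853 * 88.1590 / 100 = 226.4675 kg/day
Load_out = Load_in - Removed = 256.8853 - 226.4675 = 30.4178 kg/day


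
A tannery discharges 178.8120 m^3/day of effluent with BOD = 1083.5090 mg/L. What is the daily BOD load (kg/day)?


Formula: BOD_load = volume * conc / 1000
Substituting: BOD_load = 178.8120 * 1083.5090 / 1000
Result: 193.7444 kg/day


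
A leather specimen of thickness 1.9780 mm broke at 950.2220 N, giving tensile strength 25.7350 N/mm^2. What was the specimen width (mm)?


Formula: w = F / (TS * t)
Substituting: w = 950.2220 / (25.7350 * 1.9780)
Result: 18.6670 mm


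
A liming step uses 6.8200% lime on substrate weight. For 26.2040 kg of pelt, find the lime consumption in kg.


Formula: Lime = substrate * pct / 100
Substituting: Lime = 26.2040 * 6.8200 / 100
Result: 1.7871 kg


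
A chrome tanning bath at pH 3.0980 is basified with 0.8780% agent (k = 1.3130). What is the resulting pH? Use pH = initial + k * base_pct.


Formula: pH_final = pH_initial + k * base_pct
Substituting: pH_final = 3.0980 + 1.3130 * 0.8780
Result: 4.2508


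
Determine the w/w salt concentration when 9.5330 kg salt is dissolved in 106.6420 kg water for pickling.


Formula: Conc = salt / (water + salt) * 100
Substituting: Conc = 9.5330 / (106.6420 + 9.5330) * 100
Result: 8.2057 %


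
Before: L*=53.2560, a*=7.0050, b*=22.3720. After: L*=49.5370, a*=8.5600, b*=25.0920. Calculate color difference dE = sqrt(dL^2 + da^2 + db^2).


dL = -3.7190, da = 1.5550, db = 2.7200
dE = sqrt((-3.7190)^2 + 1.5550^2 + 2.7200^2) = 4.8629


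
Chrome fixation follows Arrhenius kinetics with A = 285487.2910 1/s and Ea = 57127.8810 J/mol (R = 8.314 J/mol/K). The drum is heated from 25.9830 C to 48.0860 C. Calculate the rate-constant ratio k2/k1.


T1 = 25.9830 + 273.15 = 299.1330 K; T2 = 48.0860 + 273.15 = 321.2360 K
k1 = A * exp(-Ea/(R*T1)) = 285487.2910 * exp(-57127.8810/(8.314*299.1330)) = 3.0168e-05 1/s
k2 = A * exp(-Ea/(R*T2)) = 285487.2910 * exp(-57127.8810/(8.314*321.2360)) = 1.4654e-04 1/s
k2/k1 = 1.4654e-04 / 3.0168e-05 = 4.8575


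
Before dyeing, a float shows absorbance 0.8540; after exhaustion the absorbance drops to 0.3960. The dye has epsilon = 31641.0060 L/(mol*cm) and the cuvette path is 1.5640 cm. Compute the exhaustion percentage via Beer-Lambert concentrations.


c_initial = A_i / (epsilon * l) = 0.8540 / (31641.0060 * 1.5640) = 1.7257e-05 mol/L
c_final = A_f / (epsilon * l) = 0.3960 / (31641.0060 * 1.5640) = 8.0022e-06 mol/L
Exhaustion = (c_initial - c_final) / c_initial * 100 = (1.7257e-05 - 8.0022e-06) / 1.7257e-05 * 100 = 53.6300 %


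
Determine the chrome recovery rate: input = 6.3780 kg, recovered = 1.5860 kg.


Formula: Recovery = recovered / input * 100
Substituting: Recovery = 1.5860 / 6.3780 * 100
Result: 24.8667 %


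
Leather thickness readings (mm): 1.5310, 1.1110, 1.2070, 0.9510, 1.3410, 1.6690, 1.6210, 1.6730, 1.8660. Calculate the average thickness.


Formula: Average = sum / n
Substituting: Average = 12.9700 / 9
Result: 1.4411 mm


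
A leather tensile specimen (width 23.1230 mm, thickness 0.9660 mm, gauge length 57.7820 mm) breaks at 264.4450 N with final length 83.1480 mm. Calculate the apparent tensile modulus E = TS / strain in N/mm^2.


TS = F / (w * t) = 264.4450 / (23.1230 * 0.9660) = 11.8390 N/mm^2
strain = (Lf - L0) / L0 = (83.1480 - 57.7820) / 57.7820 = 0.4390
E = TS / strain = 11.8390 / 0.4390 = 26.9684 N/mm^2


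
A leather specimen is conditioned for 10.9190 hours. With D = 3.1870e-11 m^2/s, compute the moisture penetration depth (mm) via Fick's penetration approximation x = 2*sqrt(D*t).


t = 10.9190 hr * 3600 = 39308.4000 s
D * t = 3.1870e-11 * 39308.4000 = 1.2528e-06
x = 2 * sqrt(D*t) = 2 * sqrt(1.2528e-06) = 0.00223853 m = 2.2385 mm


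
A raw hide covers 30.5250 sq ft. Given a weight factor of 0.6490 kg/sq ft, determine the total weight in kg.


Formula: Weight = area * weight_per_sqft
Substituting: Weight = 30.5250 * 0.6490
Result: 19.8107 kg


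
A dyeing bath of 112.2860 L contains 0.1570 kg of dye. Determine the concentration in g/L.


Formula: Conc = dye_mass(kg) / volume(L) * 1000
Substituting: Conc = 0.1570 / 112.2860 * 1000
Result: 1.3982 g/L


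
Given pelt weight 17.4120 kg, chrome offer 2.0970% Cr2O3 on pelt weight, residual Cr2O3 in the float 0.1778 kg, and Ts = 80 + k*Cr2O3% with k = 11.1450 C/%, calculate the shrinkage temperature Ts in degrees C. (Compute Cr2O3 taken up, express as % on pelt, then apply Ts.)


Offered = pelt * offer_pct / 100 = 17.4120 * 2.0970 / 100 = 0.3651 kg
Uptake = offered - residual = 0.3651 - 0.1778 = 0.1873 kg
Cr2O3% on pelt = uptake / pelt * 100 = 0.1873 / 17.4120 * 100 = 1.0759 %
Ts = 80 + k * Cr2O3% = 80 + 11.1450 * 1.0759 = 91.9905 C


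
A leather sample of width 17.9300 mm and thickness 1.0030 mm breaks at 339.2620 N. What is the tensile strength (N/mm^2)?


Formula: TS = force / (width * thickness)
Substituting: TS = 339.2620 / (17.9300 * 1.0030)
Result: 18.8649 N/mm^2


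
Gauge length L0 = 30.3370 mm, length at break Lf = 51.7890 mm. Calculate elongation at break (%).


Formula: Elongation = (Lf - L0) / L0 * 100
Substituting: Elongation = (51.7890 - 30.3370) / 30.3370 * 100
Result: 70.7123 %


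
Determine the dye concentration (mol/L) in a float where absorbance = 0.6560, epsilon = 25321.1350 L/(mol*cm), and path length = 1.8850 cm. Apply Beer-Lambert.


Formula: c = A / (epsilon * l)
Substituting: c = 0.6560 / (25321.1350 * 1.8850)
Result: 1.3744e-05 mol/L


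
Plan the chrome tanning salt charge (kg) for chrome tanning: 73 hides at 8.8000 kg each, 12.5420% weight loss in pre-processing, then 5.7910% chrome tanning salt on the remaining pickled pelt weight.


Total_raw = N * avg_wt = 73 * 8.8000 = 642.4000 kg
Substrate = Total_raw * (1 - loss/100) = 642.4000 * (1 - 12.5420/100) = 561.8302 kg
Chrome = Substrate * pct / 100 = 561.8302 * 5.7910 / 100 = 32.5356 kg


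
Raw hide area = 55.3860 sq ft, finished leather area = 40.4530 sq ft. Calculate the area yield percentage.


Formula: Yield = finished / raw * 100
Substituting: Yield = 40.4530 / 55.3860 * 100
Result: 73.0383 %


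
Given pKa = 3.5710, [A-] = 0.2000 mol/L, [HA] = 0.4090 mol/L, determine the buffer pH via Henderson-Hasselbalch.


ratio = [A-] / [HA] = 0.2000 / 0.4090 = 0.4890
log10(ratio) = -0.3107
pH = pKa + log10(ratio) = 3.5710 - 0.3107 = 3.2603


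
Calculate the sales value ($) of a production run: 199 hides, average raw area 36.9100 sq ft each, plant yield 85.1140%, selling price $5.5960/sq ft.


Raw_total = N * avg_area = 199 * 36.9100 = 7345.0900 sq ft
Finished = Raw_total * yield / 100 = 7345.0900 * 85.1140 / 100 = 6251.6999 sq ft
Value = Finished * price = 6251.6999 * 5.5960 = 34984.5127 $


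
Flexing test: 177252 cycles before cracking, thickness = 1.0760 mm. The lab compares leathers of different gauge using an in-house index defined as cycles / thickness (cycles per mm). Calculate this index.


Formula: Index = cycles / thickness
Substituting: Index = 177252 / 1.0760
Result: 164732.3420 cycles/mm


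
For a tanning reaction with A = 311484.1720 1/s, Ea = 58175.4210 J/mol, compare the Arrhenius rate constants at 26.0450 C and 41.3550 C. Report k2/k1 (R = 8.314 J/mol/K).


T1 = 26.0450 + 273.15 = 299.1950 K; T2 = 41.3550 + 273.15 = 314.5050 K
k1 = A * exp(-Ea/(R*T1)) = 311484.1720 * exp(-58175.4210/(8.314*299.1950)) = 2.1706e-05 1/s
k2 = A * exp(-Ea/(R*T2)) = 311484.1720 * exp(-58175.4210/(8.314*314.5050)) = 6.7765e-05 1/s
k2/k1 = 6.7765e-05 / 2.1706e-05 = 3.1220


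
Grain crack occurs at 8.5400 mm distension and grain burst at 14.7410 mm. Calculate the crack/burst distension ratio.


Formula: Ratio = crack / burst
Substituting: Ratio = 8.5400 / 14.7410
Result: 0.5793


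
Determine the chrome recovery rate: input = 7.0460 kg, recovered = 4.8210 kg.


Formula: Recovery = recovered / input * 100
Substituting: Recovery = 4.8210 / 7.0460 * 100
Result: 68.4218 %


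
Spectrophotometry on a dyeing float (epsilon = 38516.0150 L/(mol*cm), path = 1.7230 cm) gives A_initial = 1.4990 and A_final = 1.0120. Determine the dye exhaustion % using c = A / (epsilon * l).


c_initial = A_i / (epsilon * l) = 1.4990 / (38516.0150 * 1.7230) = 2.2588e-05 mol/L
c_final = A_f / (epsilon * l) = 1.0120 / (38516.0150 * 1.7230) = 1.5249e-05 mol/L
Exhaustion = (c_initial - c_final) / c_initial * 100 = (2.2588e-05 - 1.5249e-05) / 2.2588e-05 * 100 = 32.4883 %


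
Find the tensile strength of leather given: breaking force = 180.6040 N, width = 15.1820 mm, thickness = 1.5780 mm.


Formula: TS = force / (width * thickness)
Substituting: TS = 180.6040 / (15.1820 * 1.5780)
Result: 7.5386 N/mm^2


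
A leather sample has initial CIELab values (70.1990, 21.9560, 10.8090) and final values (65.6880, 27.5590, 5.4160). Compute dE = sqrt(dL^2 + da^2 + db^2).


dL = -4.5110, da = 5.6030, db = -5.3930
dE = sqrt((-4.5110)^2 + 5.6030^2 + (-5.3930)^2) = 8.9904


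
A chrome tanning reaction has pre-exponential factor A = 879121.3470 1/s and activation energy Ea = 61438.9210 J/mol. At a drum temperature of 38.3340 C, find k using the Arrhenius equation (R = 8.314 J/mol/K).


T_K = T_C + 273.15 = 38.3340 + 273.15 = 311.4840 K
exponent = -Ea / (R * T_K) = -61438.9210 / (8.314 * 311.4840) = -23.7245
k = A * exp(exponent) = 879121.3470 * exp(-23.7245) = 4.3713e-05 1/s


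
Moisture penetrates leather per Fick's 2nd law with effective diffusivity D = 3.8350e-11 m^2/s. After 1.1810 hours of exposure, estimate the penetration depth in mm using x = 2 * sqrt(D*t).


t = 1.1810 hr * 3600 = 4251.6000 s
D * t = 3.8350e-11 * 4251.6000 = 1.6305e-07
x = 2 * sqrt(D*t) = 2 * sqrt(1.6305e-07) = 8.0759e-04 m = 0.8076 mm


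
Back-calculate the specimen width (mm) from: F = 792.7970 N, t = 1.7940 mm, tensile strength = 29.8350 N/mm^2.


Formula: w = F / (TS * t)
Substituting: w = 792.7970 / (29.8350 * 1.7940)
Result: 14.8120 mm


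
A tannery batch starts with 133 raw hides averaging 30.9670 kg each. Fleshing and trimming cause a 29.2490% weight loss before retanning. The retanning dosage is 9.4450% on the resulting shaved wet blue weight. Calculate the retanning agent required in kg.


Total_raw = N * avg_wt = 133 * 30.9670 = 4118.6110 kg
Substrate = Total_raw * (1 - loss/100) = 4118.6110 * (1 - 29.2490/100) = 2913.9585 kg
Retan = Substrate * pct / 100 = 2913.9585 * 9.4450 / 100 = 275.2234 kg


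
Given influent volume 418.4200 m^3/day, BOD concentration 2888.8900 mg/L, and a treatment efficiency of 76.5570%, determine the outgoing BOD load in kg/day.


Load_in = volume * conc / 1000 = 418.4200 * 2888.8900 / 1000 = 1208.7694 kg/day
Removed = Load_in * eff / 100 = 1208.7694 * 76.5570 / 100 = 925.3976 kg/day
Load_out = Load_in - Removed = 1208.7694 - 925.3976 = 283.3718 kg/day


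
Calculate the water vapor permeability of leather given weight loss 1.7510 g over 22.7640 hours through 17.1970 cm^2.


Formula: WVP = loss / (area * time)
Substituting: WVP = 1.7510 / (17.1970 * 22.7640)
Result: 0.00447286 g/(cm^2*hr)


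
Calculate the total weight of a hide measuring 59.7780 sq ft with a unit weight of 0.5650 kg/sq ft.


Formula: Weight = area * weight_per_sqft
Substituting: Weight = 59.7780 * 0.5650
Result: 33.7746 kg


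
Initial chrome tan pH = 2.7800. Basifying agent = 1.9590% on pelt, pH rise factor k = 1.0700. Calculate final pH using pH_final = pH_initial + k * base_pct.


Formula: pH_final = pH_initial + k * base_pct
Substituting: pH_final = 2.7800 + 1.0700 * 1.9590
Result: 4.8761


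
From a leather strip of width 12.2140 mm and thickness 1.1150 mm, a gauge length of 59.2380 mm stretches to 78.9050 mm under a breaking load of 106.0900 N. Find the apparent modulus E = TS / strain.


TS = F / (w * t) = 106.0900 / (12.2140 * 1.1150) = 7.7901 N/mm^2
strain = (Lf - L0) / L0 = (78.9050 - 59.2380) / 59.2380 = 0.3320
E = TS / strain = 7.7901 / 0.3320 = 23.4641 N/mm^2


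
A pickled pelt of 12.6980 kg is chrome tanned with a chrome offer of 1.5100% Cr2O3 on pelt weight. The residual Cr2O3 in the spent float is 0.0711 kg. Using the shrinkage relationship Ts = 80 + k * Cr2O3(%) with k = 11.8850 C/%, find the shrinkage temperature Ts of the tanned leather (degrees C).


Offered = pelt * offer_pct / 100 = 12.6980 * 1.5100 / 100 = 0.1917 kg
Uptake = offered - residual = 0.1917 - 0.0711 = 0.1206 kg
Cr2O3% on pelt = uptake / pelt * 100 = 0.1206 / 12.6980 * 100 = 0.9501 %
Ts = 80 + k * Cr2O3% = 80 + 11.8850 * 0.9501 = 91.2916 C


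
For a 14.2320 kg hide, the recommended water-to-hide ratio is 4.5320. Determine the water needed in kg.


Formula: Water = hide_weight * ratio
Substituting: Water = 14.2320 * 4.5320
Result: 64.4994 kg


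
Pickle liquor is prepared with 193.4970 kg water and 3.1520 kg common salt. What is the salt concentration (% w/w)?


Formula: Conc = salt / (water + salt) * 100
Substituting: Conc = 3.1520 / (193.4970 + 3.1520) * 100
Result: 1.6029 %


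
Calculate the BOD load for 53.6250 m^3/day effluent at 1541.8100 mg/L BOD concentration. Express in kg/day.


Formula: BOD_load = volume * conc / 1000
Substituting: BOD_load = 53.6250 * 1541.8100 / 1000
Result: 82.6796 kg/day


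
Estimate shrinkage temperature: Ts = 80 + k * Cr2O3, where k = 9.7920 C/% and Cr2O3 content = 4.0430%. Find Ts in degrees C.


Formula: Ts = 80 + k * Cr2O3
Substituting: Ts = 80 + 9.7920 * 4.0430
Result: 119.5891 C


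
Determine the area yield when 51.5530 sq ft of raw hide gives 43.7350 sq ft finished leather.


Formula: Yield = finished / raw * 100
Substituting: Yield = 43.7350 / 51.5530 * 100
Result: 84.8350 %


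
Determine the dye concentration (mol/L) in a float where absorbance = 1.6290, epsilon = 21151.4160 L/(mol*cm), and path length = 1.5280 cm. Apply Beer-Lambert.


Formula: c = A / (epsilon * l)
Substituting: c = 1.6290 / (21151.4160 * 1.5280)
Result: 5.0403e-05 mol/L


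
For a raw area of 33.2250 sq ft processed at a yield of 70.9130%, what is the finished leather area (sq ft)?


Formula: finished = raw * yield / 100
Substituting: finished = 33.2250 * 70.9130 / 100
Result: 23.5608 sq ft


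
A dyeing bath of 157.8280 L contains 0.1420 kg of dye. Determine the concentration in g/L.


Formula: Conc = dye_mass(kg) / volume(L) * 1000
Substituting: Conc = 0.1420 / 157.8280 * 1000
Result: 0.8997 g/L


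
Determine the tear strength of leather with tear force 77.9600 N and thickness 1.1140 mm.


Formula: Tear strength = force / thickness
Substituting: Tear strength = 77.9600 / 1.1140
Result: 69.9820 N/mm


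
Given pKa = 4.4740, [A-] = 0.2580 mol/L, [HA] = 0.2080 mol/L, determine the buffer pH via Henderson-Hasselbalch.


ratio = [A-] / [HA] = 0.2580 / 0.2080 = 1.2404
log10(ratio) = 0.0935564
pH = pKa + log10(ratio) = 4.4740 + 0.0935564 = 4.5676


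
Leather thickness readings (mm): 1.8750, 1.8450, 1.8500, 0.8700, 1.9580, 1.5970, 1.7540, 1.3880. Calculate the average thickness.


Formula: Average = sum / n
Substituting: Average = 13.1370 / 8
Result: 1.6421 mm


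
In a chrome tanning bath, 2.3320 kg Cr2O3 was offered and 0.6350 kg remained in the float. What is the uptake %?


Formula: Uptake = (offered - residual) / offered * 100
Substituting: Uptake = (2.3320 - 0.6350) / 2.3320 * 100
Result: 72.7702 %


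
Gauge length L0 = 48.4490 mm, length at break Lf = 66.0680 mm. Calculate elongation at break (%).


Formula: Elongation = (Lf - L0) / L0 * 100
Substituting: Elongation = (66.0680 - 48.4490) / 48.4490 * 100
Result: 36.3661 %


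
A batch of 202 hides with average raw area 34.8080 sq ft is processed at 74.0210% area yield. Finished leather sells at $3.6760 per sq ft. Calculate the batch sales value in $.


Raw_total = N * avg_area = 202 * 34.8080 = 7031.2160 sq ft
Finished = Raw_total * yield / 100 = 7031.2160 * 74.0210 / 100 = 5204.5764 sq ft
Value = Finished * price = 5204.5764 * 3.6760 = 19132.0228 $


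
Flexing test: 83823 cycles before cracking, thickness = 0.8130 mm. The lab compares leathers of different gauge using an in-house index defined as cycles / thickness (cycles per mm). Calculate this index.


Formula: Index = cycles / thickness
Substituting: Index = 83823 / 0.8130
Result: 103103.3210 cycles/mm


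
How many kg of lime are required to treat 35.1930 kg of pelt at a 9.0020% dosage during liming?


Formula: Lime = substrate * pct / 100
Substituting: Lime = 35.1930 * 9.0020 / 100
Result: 3.1681 kg


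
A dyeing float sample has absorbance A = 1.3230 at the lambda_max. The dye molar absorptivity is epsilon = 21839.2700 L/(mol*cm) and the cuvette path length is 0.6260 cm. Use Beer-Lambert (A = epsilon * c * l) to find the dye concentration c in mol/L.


Formula: c = A / (epsilon * l)
Substituting: c = 1.3230 / (21839.2700 * 0.6260)
Result: 9.6771e-05 mol/L


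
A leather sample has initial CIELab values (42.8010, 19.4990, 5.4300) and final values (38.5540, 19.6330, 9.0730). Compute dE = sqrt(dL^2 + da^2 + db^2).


dL = -4.2470, da = 0.1340, db = 3.6430
dE = sqrt((-4.2470)^2 + 0.1340^2 + 3.6430^2) = 5.5970


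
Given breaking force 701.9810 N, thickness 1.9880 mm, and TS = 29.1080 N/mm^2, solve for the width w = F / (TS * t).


Formula: w = F / (TS * t)
Substituting: w = 701.9810 / (29.1080 * 1.9880)
Result: 12.1310 mm


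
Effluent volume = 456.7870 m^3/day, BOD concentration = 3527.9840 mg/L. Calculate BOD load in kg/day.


Formula: BOD_load = volume * conc / 1000
Substituting: BOD_load = 456.7870 * 3527.9840 / 1000
Result: 1611.5372 kg/day


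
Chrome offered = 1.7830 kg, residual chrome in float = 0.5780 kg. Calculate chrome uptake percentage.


Formula: Uptake = (offered - residual) / offered * 100
Substituting: Uptake = (1.7830 - 0.5780) / 1.7830 * 100
Result: 67.5827 %


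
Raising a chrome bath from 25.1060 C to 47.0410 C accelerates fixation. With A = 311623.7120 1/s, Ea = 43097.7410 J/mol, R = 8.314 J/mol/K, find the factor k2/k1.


T1 = 25.1060 + 273.15 = 298.2560 K; T2 = 47.0410 + 273.15 = 320.1910 K
k1 = A * exp(-Ea/(R*T1)) = 311623.7120 * exp(-43097.7410/(8.314*298.2560)) = 0.00882056 1/s
k2 = A * exp(-Ea/(R*T2)) = 311623.7120 * exp(-43097.7410/(8.314*320.1910)) = 0.0290127 1/s
k2/k1 = 0.0290127 / 0.00882056 = 3.2892


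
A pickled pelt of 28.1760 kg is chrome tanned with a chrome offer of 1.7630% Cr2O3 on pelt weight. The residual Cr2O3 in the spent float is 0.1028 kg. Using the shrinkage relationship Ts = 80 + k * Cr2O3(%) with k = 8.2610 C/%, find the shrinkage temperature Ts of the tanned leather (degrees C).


Offered = pelt * offer_pct / 100 = 28.1760 * 1.7630 / 100 = 0.4967 kg
Uptake = offered - residual = 0.4967 - 0.1028 = 0.3939 kg
Cr2O3% on pelt = uptake / pelt * 100 = 0.3939 / 28.1760 * 100 = 1.3982 %
Ts = 80 + k * Cr2O3% = 80 + 8.2610 * 1.3982 = 91.5501 C


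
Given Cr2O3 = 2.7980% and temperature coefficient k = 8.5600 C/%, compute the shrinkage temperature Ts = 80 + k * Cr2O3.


Formula: Ts = 80 + k * Cr2O3
Substituting: Ts = 80 + 8.5600 * 2.7980
Result: 103.9509 C


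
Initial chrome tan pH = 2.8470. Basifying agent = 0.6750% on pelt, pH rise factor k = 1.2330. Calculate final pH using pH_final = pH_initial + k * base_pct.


Formula: pH_final = pH_initial + k * base_pct
Substituting: pH_final = 2.8470 + 1.2330 * 0.6750
Result: 3.6793


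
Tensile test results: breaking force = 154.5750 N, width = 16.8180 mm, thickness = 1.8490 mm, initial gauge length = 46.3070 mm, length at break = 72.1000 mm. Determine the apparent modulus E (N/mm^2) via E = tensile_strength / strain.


TS = F / (w * t) = 154.5750 / (16.8180 * 1.8490) = 4.9708 N/mm^2
strain = (Lf - L0) / L0 = (72.1000 - 46.3070) / 46.3070 = 0.5570
E = TS / strain = 4.9708 / 0.5570 = 8.9243 N/mm^2


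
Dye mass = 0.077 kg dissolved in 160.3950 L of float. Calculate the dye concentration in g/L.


Formula: Conc = dye_mass(kg) / volume(L) * 1000
Substituting: Conc = 0.077 / 160.3950 * 1000
Result: 0.4801 g/L


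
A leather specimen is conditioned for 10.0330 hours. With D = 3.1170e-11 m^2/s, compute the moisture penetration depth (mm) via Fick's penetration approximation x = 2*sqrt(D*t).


t = 10.0330 hr * 3600 = 36118.8000 s
D * t = 3.1170e-11 * 36118.8000 = 1.1258e-06
x = 2 * sqrt(D*t) = 2 * sqrt(1.1258e-06) = 0.0021221 m = 2.1221 mm


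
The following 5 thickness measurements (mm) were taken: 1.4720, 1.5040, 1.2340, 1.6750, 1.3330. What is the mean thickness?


Formula: Average = sum / n
Substituting: Average = 7.2180 / 5
Result: 1.4436 mm


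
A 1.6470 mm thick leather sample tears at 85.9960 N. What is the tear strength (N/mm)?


Formula: Tear strength = force / thickness
Substituting: Tear strength = 85.9960 / 1.6470
Result: 52.2137 N/mm


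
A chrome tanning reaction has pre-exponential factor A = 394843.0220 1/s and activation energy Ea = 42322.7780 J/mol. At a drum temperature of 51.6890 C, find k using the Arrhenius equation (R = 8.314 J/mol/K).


T_K = T_C + 273.15 = 51.6890 + 273.15 = 324.8390 K
exponent = -Ea / (R * T_K) = -42322.7780 / (8.314 * 324.8390) = -15.6710
k = A * exp(exponent) = 394843.0220 * exp(-15.6710) = 0.0617457 1/s


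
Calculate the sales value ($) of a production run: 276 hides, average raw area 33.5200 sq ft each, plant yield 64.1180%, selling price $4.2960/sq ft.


Raw_total = N * avg_area = 276 * 33.5200 = 9251.5200 sq ft
Finished = Raw_total * yield / 100 = 9251.5200 * 64.1180 / 100 = 5931.8896 sq ft
Value = Finished * price = 5931.8896 * 4.2960 = 25483.3977 $


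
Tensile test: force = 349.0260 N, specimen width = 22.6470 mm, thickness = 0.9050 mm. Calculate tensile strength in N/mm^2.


Formula: TS = force / (width * thickness)
Substituting: TS = 349.0260 / (22.6470 * 0.9050)
Result: 17.0294 N/mm^2


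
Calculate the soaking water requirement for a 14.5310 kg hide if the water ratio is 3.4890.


Formula: Water = hide_weight * ratio
Substituting: Water = 14.5310 * 3.4890
Result: 50.6987 kg


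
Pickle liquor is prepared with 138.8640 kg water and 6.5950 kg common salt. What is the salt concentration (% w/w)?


Formula: Conc = salt / (water + salt) * 100
Substituting: Conc = 6.5950 / (138.8640 + 6.5950) * 100
Result: 4.5339 %


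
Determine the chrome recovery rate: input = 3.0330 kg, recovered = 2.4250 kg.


Formula: Recovery = recovered / input * 100
Substituting: Recovery = 2.4250 / 3.0330 * 100
Result: 79.9538 %


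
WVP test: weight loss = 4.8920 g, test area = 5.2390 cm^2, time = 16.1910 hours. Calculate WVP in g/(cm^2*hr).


Formula: WVP = loss / (area * time)
Substituting: WVP = 4.8920 / (5.2390 * 16.1910)
Result: 0.0576719 g/(cm^2*hr)


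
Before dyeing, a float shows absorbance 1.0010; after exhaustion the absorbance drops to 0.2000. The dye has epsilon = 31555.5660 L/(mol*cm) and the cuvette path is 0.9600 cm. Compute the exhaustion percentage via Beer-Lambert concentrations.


c_initial = A_i / (epsilon * l) = 1.0010 / (31555.5660 * 0.9600) = 3.3044e-05 mol/L
c_final = A_f / (epsilon * l) = 0.2000 / (31555.5660 * 0.9600) = 6.6021e-06 mol/L
Exhaustion = (c_initial - c_final) / c_initial * 100 = (3.3044e-05 - 6.6021e-06) / 3.3044e-05 * 100 = 80.0200 %


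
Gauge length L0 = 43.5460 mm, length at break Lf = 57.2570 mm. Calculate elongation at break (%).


Formula: Elongation = (Lf - L0) / L0 * 100
Substituting: Elongation = (57.2570 - 43.5460) / 43.5460 * 100
Result: 31.4862 %


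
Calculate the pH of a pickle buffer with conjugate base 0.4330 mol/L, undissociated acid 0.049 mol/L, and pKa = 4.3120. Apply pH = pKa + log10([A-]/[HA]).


ratio = [A-] / [HA] = 0.4330 / 0.049 = 8.8367
log10(ratio) = 0.9463
pH = pKa + log10(ratio) = 4.3120 + 0.9463 = 5.2583


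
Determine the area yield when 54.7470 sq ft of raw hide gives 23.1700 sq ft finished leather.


Formula: Yield = finished / raw * 100
Substituting: Yield = 23.1700 / 54.7470 * 100
Result: 42.3220 %


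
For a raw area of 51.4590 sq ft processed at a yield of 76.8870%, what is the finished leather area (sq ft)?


Formula: finished = raw * yield / 100
Substituting: finished = 51.4590 * 76.8870 / 100
Result: 39.5653 sq ft


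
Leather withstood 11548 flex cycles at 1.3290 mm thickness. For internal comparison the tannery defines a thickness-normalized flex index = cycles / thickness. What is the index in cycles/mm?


Formula: Index = cycles / thickness
Substituting: Index = 11548 / 1.3290
Result: 8689.2400 cycles/mm


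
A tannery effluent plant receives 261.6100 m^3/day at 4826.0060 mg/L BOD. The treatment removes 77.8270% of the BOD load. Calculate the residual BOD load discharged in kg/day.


Load_in = volume * conc / 1000 = 261.6100 * 4826.0060 / 1000 = 1262.5314 kg/day
Removed = Load_in * eff / 100 = 1262.5314 * 77.8270 / 100 = 982.5903 kg/day
Load_out = Load_in - Removed = 1262.5314 - 982.5903 = 279.9411 kg/day


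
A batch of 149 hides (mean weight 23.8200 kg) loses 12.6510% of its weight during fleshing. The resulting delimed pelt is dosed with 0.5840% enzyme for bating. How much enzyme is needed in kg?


Total_raw = N * avg_wt = 149 * 23.8200 = 3549.1800 kg
Substrate = Total_raw * (1 - loss/100) = 3549.1800 * (1 - 12.6510/100) = 3100.1732 kg
Enzyme = Substrate * pct / 100 = 3100.1732 * 0.5840 / 100 = 18.1050 kg


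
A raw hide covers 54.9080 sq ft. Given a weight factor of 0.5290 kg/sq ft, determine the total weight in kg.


Formula: Weight = area * weight_per_sqft
Substituting: Weight = 54.9080 * 0.5290
Result: 29.0463 kg


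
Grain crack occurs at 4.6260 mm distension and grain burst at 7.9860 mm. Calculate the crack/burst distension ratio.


Formula: Ratio = crack / burst
Substituting: Ratio = 4.6260 / 7.9860
Result: 0.5793


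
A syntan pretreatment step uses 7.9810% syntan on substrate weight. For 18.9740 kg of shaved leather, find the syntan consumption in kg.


Formula: Syntan = substrate * pct / 100
Substituting: Syntan = 18.9740 * 7.9810 / 100
Result: 1.5143 kg


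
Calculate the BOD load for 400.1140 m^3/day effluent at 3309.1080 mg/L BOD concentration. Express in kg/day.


Formula: BOD_load = volume * conc / 1000
Substituting: BOD_load = 400.1140 * 3309.1080 / 1000
Result: 1324.0204 kg/day


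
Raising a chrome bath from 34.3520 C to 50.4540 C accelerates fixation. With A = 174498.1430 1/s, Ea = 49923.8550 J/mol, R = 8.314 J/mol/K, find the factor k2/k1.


T1 = 34.3520 + 273.15 = 307.5020 K; T2 = 50.4540 + 273.15 = 323.6040 K
k1 = A * exp(-Ea/(R*T1)) = 174498.1430 * exp(-49923.8550/(8.314*307.5020)) = 5.7682e-04 1/s
k2 = A * exp(-Ea/(R*T2)) = 174498.1430 * exp(-49923.8550/(8.314*323.6040)) = 0.00152414 1/s
k2/k1 = 0.00152414 / 5.7682e-04 = 2.6423


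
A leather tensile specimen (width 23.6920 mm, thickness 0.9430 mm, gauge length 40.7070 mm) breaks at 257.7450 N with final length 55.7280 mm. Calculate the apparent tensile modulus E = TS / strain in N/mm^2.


TS = F / (w * t) = 257.7450 / (23.6920 * 0.9430) = 11.5366 N/mm^2
strain = (Lf - L0) / L0 = (55.7280 - 40.7070) / 40.7070 = 0.3690
E = TS / strain = 11.5366 / 0.3690 = 31.2642 N/mm^2


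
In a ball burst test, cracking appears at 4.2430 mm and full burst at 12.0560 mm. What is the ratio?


Formula: Ratio = crack / burst
Substituting: Ratio = 4.2430 / 12.0560
Result: 0.3519


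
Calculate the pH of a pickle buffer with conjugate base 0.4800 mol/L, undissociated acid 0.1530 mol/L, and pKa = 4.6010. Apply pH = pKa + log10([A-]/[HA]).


ratio = [A-] / [HA] = 0.4800 / 0.1530 = 3.1373
log10(ratio) = 0.4965
pH = pKa + log10(ratio) = 4.6010 + 0.4965 = 5.0975


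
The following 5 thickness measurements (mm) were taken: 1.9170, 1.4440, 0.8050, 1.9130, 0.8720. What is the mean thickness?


Formula: Average = sum / n
Substituting: Average = 6.9510 / 5
Result: 1.3902 mm


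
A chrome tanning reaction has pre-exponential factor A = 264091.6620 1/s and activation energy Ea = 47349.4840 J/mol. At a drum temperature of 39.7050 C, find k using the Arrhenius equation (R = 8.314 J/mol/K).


T_K = T_C + 273.15 = 39.7050 + 273.15 = 312.8550 K
exponent = -Ea / (R * T_K) = -47349.4840 / (8.314 * 312.8550) = -18.2038
k = A * exp(exponent) = 264091.6620 * exp(-18.2038) = 0.00328053 1/s


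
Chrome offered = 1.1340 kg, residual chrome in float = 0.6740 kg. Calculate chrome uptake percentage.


Formula: Uptake = (offered - residual) / offered * 100
Substituting: Uptake = (1.1340 - 0.6740) / 1.1340 * 100
Result: 40.5644 %


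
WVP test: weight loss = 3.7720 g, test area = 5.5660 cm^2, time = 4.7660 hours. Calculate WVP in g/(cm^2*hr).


Formula: WVP = loss / (area * time)
Substituting: WVP = 3.7720 / (5.5660 * 4.7660)
Result: 0.1422 g/(cm^2*hr)


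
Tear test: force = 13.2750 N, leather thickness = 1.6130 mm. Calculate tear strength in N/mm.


Formula: Tear strength = force / thickness
Substituting: Tear strength = 13.2750 / 1.6130
Result: 8.2300 N/mm


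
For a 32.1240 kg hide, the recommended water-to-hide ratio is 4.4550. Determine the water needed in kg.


Formula: Water = hide_weight * ratio
Substituting: Water = 32.1240 * 4.4550
Result: 143.1124 kg


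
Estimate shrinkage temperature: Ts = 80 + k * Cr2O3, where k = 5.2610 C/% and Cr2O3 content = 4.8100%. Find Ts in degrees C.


Formula: Ts = 80 + k * Cr2O3
Substituting: Ts = 80 + 5.2610 * 4.8100
Result: 105.3054 C


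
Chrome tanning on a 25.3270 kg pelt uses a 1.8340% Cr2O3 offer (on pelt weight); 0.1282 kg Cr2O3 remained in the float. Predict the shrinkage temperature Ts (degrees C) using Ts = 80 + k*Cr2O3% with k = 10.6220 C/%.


Offered = pelt * offer_pct / 100 = 25.3270 * 1.8340 / 100 = 0.4645 kg
Uptake = offered - residual = 0.4645 - 0.1282 = 0.3363 kg
Cr2O3% on pelt = uptake / pelt * 100 = 0.3363 / 25.3270 * 100 = 1.3278 %
Ts = 80 + k * Cr2O3% = 80 + 10.6220 * 1.3278 = 94.1041 C


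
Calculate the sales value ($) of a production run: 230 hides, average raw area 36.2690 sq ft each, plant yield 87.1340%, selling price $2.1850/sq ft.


Raw_total = N * avg_area = 230 * 36.2690 = 8341.8700 sq ft
Finished = Raw_total * yield / 100 = 8341.8700 * 87.1340 / 100 = 7268.6050 sq ft
Value = Finished * price = 7268.6050 * 2.1850 = 15881.9019 $


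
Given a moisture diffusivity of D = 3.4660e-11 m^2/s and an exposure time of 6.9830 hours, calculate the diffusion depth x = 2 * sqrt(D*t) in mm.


t = 6.9830 hr * 3600 = 25138.8000 s
D * t = 3.4660e-11 * 25138.8000 = 8.7131e-07
x = 2 * sqrt(D*t) = 2 * sqrt(8.7131e-07) = 0.00186688 m = 1.8669 mm


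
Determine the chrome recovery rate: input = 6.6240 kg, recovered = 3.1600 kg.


Formula: Recovery = recovered / input * 100
Substituting: Recovery = 3.1600 / 6.6240 * 100
Result: 47.7053 %


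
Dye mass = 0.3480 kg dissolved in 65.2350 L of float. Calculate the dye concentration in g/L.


Formula: Conc = dye_mass(kg) / volume(L) * 1000
Substituting: Conc = 0.3480 / 65.2350 * 1000
Result: 5.3346 g/L


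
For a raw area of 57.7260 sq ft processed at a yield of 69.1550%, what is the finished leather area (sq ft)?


Formula: finished = raw * yield / 100
Substituting: finished = 57.7260 * 69.1550 / 100
Result: 39.9204 sq ft
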